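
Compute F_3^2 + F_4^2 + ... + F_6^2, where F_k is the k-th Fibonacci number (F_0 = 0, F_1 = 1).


There is a standard identity sum_{k=0}^{N} F_k^2 = F_N * F_{N+1} (proved inductively from the telescoping relation F_k^2 = F_k F_{k+1} - F_{k-1} F_k). Then
sum_{k=3}^{6} F_k^2 = F_6 F_7 - F_2 F_3.
Computing: F_6 = 8, F_7 = 13, F_2 = 1, F_3 = 2.
Sum = 8 * 13 - 1 * 2 = 102.

102


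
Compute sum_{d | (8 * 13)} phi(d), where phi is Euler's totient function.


First, 8 * 13 = 104. One classical identity is sum_{d | n} phi(d) = n (each k in [1, n] has a unique gcd with n, and among the k's with gcd(k, n) = n/d there are phi(d) of them). So the sum equals 104. We also verify directly:
Divisors of 104: 1, 2, 4, 8, 13, 26, 52, 104.
phi values: 1, 1, 2, 4, 12, 12, 24, 48.
Sum = 104.

104


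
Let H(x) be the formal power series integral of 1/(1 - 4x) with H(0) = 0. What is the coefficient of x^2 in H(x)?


1/(1 - 4x) = sum_{k>=0} 4^k x^k. Integrating termwise with H(0) = 0:
H(x) = sum_{k>=0} 4^k x^(k+1) / (k+1) = sum_{m>=1} 4^(m-1) x^m / m.
For m = 2: 4^1/2 = 4/2 = 2.

2


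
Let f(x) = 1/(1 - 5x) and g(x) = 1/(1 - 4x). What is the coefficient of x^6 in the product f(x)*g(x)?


The coefficient of x^n in f*g is the Cauchy product: sum_{k=0}^{n} a^k * b^(n-k).
With a=5, b=4, n=6:
sum_{k=0}^{6} 5^k * 4^(6-k)
= 61741

61741


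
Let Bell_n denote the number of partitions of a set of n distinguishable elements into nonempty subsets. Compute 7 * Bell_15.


Bell_15 can be computed from the Bell triangle or from Dobinski's identity Bell_n = (1/e) * sum_{k>=0} k^n / k!.
Computing Bell_15 = 1382958545.
Then 7 * 1382958545 = 9680709815.

9680709815


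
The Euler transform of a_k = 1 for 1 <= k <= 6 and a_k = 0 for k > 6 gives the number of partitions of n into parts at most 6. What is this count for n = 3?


Partitions of 3 into parts at most 6:
Using generating function (1-x)^(-1)(1-x^2)^(-1)...(1-x^6)^(-1),
the coefficient of x^3 = 3

3


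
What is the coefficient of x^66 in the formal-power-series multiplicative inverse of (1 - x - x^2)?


Let the inverse be f(x) = sum_{k>=0} a_k x^k. From f(x) * (1 - x - x^2) = 1 and matching coefficients:
 x^0: a_0 = 1.
 x^1: a_1 - a_0 = 0, so a_1 = 1.
 x^k (k >= 2): a_k - a_{k-1} - a_{k-2} = 0, i.e. a_k = a_{k-1} + a_{k-2}.
This is the Fibonacci-type recurrence shifted so that a_0 = a_1 = 1.
Iterating: a_0=1, a_1=1, a_2=2, a_3=3, a_4=5, a_5=8, a_6=13, a_7=21, a_8=34, a_9=55, ...
a_66 = 44945570212853.

44945570212853


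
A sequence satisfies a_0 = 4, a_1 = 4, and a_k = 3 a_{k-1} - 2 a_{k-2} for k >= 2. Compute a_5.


The characteristic equation is t^2 - 3 t + 2 = 0, with roots r_1 = 2 and r_2 = 1 (so c_1 = r_1 + r_2, c_2 = -r_1 r_2 as required).
One can use the closed form a_n = A r_1^n + B r_2^n, but direct iteration is more reliable:
a_0 = 4, a_1 = 4, a_2 = 4, a_3 = 4, a_4 = 4, a_5 = 4.
So a_5 = 4.

4


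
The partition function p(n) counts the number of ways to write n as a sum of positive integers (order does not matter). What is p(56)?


Using the generating function prod_{k>=1} 1/(1-x^k), we compute p(56).
By dynamic programming over parts 1 through 56:
p(56) = 526823

526823


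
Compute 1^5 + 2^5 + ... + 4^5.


This power sum has a closed form given by Faulhaber's formula
sum_{k=1}^{m} k^p = (1 / (p + 1)) * sum_{j=0}^{p} C(p + 1, j) B_j m^(p + 1 - j),
but for small m direct computation is fastest:
1 + 32 + 243 + 1024 = 1300.

1300


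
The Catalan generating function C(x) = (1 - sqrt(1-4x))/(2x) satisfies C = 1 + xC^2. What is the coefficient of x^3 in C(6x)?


Substituting x -> 6x scales the n-th coefficient by 6^n, so [x^3] C(6x) = 6^3 * C_3.
C_3 = C(2*3, 3)/(4) = 20/4 = 5.
So 6^3 * 5 = 216 * 5 = 1080.

1080


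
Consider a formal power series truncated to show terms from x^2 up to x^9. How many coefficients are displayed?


From x^2 to x^9 inclusive, the count is 9 - 2 + 1 = 8.

8


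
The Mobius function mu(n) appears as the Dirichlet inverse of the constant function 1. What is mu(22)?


22 = 2 * 11 (all distinct primes).
mu(22) = (-1)^2 = 1

1


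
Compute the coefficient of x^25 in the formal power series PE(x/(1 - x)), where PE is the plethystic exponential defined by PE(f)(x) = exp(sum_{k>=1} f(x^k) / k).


For f(x) = x/(1 - x) we have
sum_{k>=1} f(x^k) / k = sum_{k>=1} (1/k) * x^k / (1 - x^k) = sum_{k, m >= 1} x^(k m) / k,
which after exponentiating simplifies to
PE(x/(1 - x)) = prod_{k>=1} 1 / (1 - x^k).
This is the generating function for the partition function p(n), so the coefficient of x^25 is p(25).
Computing p(25) by dynamic programming over parts 1, 2, ..., 25: p(25) = 1958.

1958


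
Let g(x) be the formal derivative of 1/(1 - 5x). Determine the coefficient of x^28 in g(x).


Differentiate termwise: d/dx sum_{k>=0} 5^k x^k = sum_{k>=1} k 5^k x^(k-1) = sum_{j>=0} (j+1) 5^(j+1) x^j.
Equivalently, d/dx [1/(1 - 5x)] = 5/(1 - 5x)^2.
For j = 28: 29 * 5^29 = 29 * 186264514923095703125 = 5401670932769775390625.

5401670932769775390625


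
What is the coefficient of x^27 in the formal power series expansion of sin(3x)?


The Maclaurin series is sin(t) = sum_{k>=0} (-1)^k t^(2k+1) / (2k+1)!, so substituting t = 3x, only odd powers of x are nonzero, with coefficient of x^(2k+1) equal to (-1)^k 3^(2k+1) / (2k+1)!.
Write 27 = 2*13 + 1, giving the coefficient (-1)^13 * 3^27 / 27! = -7625597484987/10888869450418352160768000000 = -4782969/6829776306569216000000.

-4782969/6829776306569216000000


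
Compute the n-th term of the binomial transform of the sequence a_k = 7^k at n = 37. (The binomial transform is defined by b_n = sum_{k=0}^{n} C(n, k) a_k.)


With a_k = 7^k, b_n = sum_{k=0}^{n} C(n, k) 7^k = (1 + 7)^n by the binomial theorem.
For n = 37: (1 + 7)^37 = 8^37 = 2596148429267413814265248164610048.

2596148429267413814265248164610048


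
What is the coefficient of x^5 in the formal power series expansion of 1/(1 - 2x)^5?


The general identity 1/(1 - c x)^r = sum_{k>=0} c^k C(k + r - 1, r - 1) x^k follows by substituting y = c x into 1/(1 - y)^r = sum_{k>=0} C(k + r - 1, r - 1) y^k.
For c = 2, r = 5, k = 5:
2^5 * C(9, 4) = 32 * 126 = 4032.

4032


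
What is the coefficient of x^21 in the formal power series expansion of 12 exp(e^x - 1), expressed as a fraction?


exp(e^x - 1) is the exponential generating function for the Bell numbers Bell_k: exp(e^x - 1) = sum_{k>=0} Bell_k x^k / k!.
So the coefficient of x^21 in 12 exp(e^x - 1) is 12 Bell_21 / 21!.
Computing: Bell_21 = 474869816156751 and 21! = 51090942171709440000, giving
12 * 474869816156751/51090942171709440000 = 158289938718917/1419192838103040000.

158289938718917/1419192838103040000


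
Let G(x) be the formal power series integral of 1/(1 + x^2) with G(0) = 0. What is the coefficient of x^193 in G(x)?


1/(1 + x^2) = sum_{j>=0} (-1)^j x^(2j). Integrating termwise with G(0) = 0:
G(x) = sum_{j>=0} (-1)^j x^(2j+1) / (2j+1) = arctan(x).
Only odd powers are nonzero. For x^193 write 193 = 2*96 + 1, giving
(-1)^96 / 193 = 1/193 = 1/193.

1/193


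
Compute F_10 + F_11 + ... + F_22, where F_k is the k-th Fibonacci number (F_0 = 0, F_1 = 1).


Use the identity sum_{k=0}^{N} F_k = F_{N+2} - 1 (which follows from F_{k+2} - F_{k+1} = F_k). Then
sum_{k=10}^{22} F_k = (F_{24} - 1) - (F_{11} - 1) = F_{24} - F_{11}.
Computing: F_{24} = 46368, F_{11} = 89, so
Sum = 46368 - 89 = 46279.

46279


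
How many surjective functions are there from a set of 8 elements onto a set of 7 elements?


By inclusion-exclusion on which target elements are missed, the number of surjections from an n-set onto a k-set is
surj(n, k) = sum_{j=0}^{k} (-1)^j C(k, j) (k - j)^n.
Equivalently surj(n, k) = k! * S(n, k), where S(n, k) is the Stirling number of the second kind.
For n = 8, k = 7:
S(8, 7) = 28, so
surj = 7! * 28 = 5040 * 28 = 141120.

141120


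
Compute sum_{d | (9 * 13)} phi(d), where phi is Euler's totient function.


First, 9 * 13 = 117. One classical identity is sum_{d | n} phi(d) = n (each k in [1, n] has a unique gcd with n, and among the k's with gcd(k, n) = n/d there are phi(d) of them). So the sum equals 117. We also verify directly:
Divisors of 117: 1, 3, 9, 13, 39, 117.
phi values: 1, 2, 6, 12, 24, 72.
Sum = 117.

117


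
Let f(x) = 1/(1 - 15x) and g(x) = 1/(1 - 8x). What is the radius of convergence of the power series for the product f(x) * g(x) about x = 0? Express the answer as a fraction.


The radius of 1/(1 - 15x) is 1/15 (nearest singularity at x = 1/15), and the radius of 1/(1 - 8x) is 1/8.
The product f(x)*g(x) = 1/((1 - 15x)(1 - 8x)) has singularities at both 1/15 and 1/8, so its radius of convergence is the distance to the nearest one:
min(1/15, 1/8) = 1/15.

1/15


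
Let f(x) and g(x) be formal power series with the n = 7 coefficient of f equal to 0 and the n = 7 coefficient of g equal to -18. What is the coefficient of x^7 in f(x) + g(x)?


Addition of formal power series is termwise.
The coefficient of x^7 in f + g = 0 + -18
= -18

-18


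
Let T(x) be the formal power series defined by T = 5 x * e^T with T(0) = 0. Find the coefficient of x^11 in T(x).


Apply the Lagrange inversion formula: if T = 5 x * phi(T) with phi(t) = e^t, then
[x^n] T = 5^n * (1/n) [t^(n-1)] phi(t)^n = 5^n * (1/n) [t^(n-1)] e^(n t) = 5^n * (1/n) * n^(n-1) / (n-1)! = 5^n * n^(n-1) / n!.
When c = 1 this is the Cayley count of rooted labeled trees on n vertices, divided by n!.
For n = 11: 5^11 * 11^10 / 11! = 48828125 * 25937424601/39916800 = 4605366583984375/145152.

4605366583984375/145152


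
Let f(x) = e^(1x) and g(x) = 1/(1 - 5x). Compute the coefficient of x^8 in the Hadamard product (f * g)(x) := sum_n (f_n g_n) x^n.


Expanding: f_k = 1^k/k! (from e^(1x)) and g_k = 5^k (from 1/(1 - 5x)). So the Hadamard coefficient (f * g)_k = 1^k 5^k / k! = (5)^k / k!.
For k = 8: 5^8/8! = 390625/40320 = 78125/8064.

78125/8064


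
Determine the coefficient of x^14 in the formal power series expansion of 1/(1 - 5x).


The geometric series identity gives 1/(1 - c x) = sum_{k>=0} c^k x^k, so the coefficient of x^k is c^k.
Here c = 5 and k = 14.
Computing: 5^14 = 6103515625

6103515625


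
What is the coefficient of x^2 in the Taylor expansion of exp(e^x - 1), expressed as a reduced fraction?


exp(e^x - 1) = sum_{k>=0} Bell_k x^k / k!, where Bell_k is the k-th Bell number.
So the coefficient of x^2 is Bell_2 / 2!.
Computing: Bell_2 = 2 and 2! = 2, giving
2/2 = 1.

1


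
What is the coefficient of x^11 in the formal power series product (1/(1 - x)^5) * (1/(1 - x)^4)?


Combine the factors: (1/(1 - x)^5) * (1/(1 - x)^4) = 1/(1 - x)^9.
Then use 1/(1 - x)^r = sum_{k>=0} C(k + r - 1, r - 1) x^k with r = 9 and k = 11:
C(19, 8) = 75582.

75582


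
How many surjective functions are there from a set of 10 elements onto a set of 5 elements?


By inclusion-exclusion on which target elements are missed, the number of surjections from an n-set onto a k-set is
surj(n, k) = sum_{j=0}^{k} (-1)^j C(k, j) (k - j)^n.
Equivalently surj(n, k) = k! * S(n, k), where S(n, k) is the Stirling number of the second kind.
For n = 10, k = 5:
S(10, 5) = 42525, so
surj = 5! * 42525 = 120 * 42525 = 5103000.

5103000


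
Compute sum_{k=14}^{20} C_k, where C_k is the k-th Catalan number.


C_14 through C_20: 2674440, 9694845, 35357670, 129644790, 477638700, 1767263190, 6564120420
Sum = 2674440 + 9694845 + 35357670 + 129644790 + 477638700 + 1767263190 + 6564120420
= 8986394055

8986394055


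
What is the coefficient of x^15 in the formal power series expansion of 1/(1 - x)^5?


The negative binomial / multiset identity is
1/(1 - x)^r = sum_{k>=0} C(k + r - 1, r - 1) x^k.
Here r = 5 and k = 15, so the coefficient is
C(15 + 4, 4) = C(19, 4)
= 3876

3876


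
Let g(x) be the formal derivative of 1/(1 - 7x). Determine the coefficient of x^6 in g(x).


Differentiate termwise: d/dx sum_{k>=0} 7^k x^k = sum_{k>=1} k 7^k x^(k-1) = sum_{j>=0} (j+1) 7^(j+1) x^j.
Equivalently, d/dx [1/(1 - 7x)] = 7/(1 - 7x)^2.
For j = 6: 7 * 7^7 = 7 * 823543 = 5764801.

5764801


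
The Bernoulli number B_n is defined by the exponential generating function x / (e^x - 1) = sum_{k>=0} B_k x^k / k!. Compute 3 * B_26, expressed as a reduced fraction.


Bernoulli numbers can also be computed recursively via B_0 = 1 and sum_{j=0}^{m} C(m+1, j) B_j = 0 for m >= 1. Odd-index Bernoulli numbers vanish for k >= 3.
Computing B_26 = 8553103/6, so 3 * B_26 = 3 * 8553103/6 = 8553103/2.

8553103/2


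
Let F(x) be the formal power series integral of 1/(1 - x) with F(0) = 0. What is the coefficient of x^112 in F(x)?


1/(1 - x) = sum_{k>=0} x^k. Integrating termwise and using F(0) = 0 gives
F(x) = sum_{k>=0} x^(k+1) / (k+1) = sum_{m>=1} x^m / m = -ln(1 - x).
So the coefficient of x^112 is 1/112 = 1/112.

1/112


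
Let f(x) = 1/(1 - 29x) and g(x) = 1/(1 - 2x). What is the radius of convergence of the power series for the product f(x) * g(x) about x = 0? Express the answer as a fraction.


The radius of 1/(1 - 29x) is 1/29 (nearest singularity at x = 1/29), and the radius of 1/(1 - 2x) is 1/2.
The product f(x)*g(x) = 1/((1 - 29x)(1 - 2x)) has singularities at both 1/29 and 1/2, so its radius of convergence is the distance to the nearest one:
min(1/29, 1/2) = 1/29.

1/29


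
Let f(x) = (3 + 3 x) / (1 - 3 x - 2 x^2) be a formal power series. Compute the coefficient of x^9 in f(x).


Write f(x) = sum_{k>=0} a_k x^k. Multiplying both sides by 1 - 3 x - 2 x^2 gives
(1 - 3 x - 2 x^2) sum_{k>=0} a_k x^k = 3 + 3 x.
Matching coefficients:
 x^0: a_0 = 3
 x^1: a_1 - 3 a_0 = 3  =>  a_1 = 3*3 + 3 = 12
 x^k (k >= 2): a_k = 3 a_{k-1} + 2 a_{k-2}.
Iterating: a_2 = 42, a_3 = 150, a_4 = 534, a_5 = 1902, a_6 = 6774, a_7 = 24126, a_8 = 85926, a_9 = 306030.
So the coefficient of x^9 is 306030.

306030


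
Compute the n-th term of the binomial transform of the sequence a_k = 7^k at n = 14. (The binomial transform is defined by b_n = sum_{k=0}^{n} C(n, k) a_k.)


With a_k = 7^k, b_n = sum_{k=0}^{n} C(n, k) 7^k = (1 + 7)^n by the binomial theorem.
For n = 14: (1 + 7)^14 = 8^14 = 4398046511104.

4398046511104


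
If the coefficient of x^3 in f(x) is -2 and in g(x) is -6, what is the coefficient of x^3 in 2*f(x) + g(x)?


Scalar multiplication scales coefficients: 2 * -2 = -4.
Then add the g coefficient: -4 + -6
= -10

-10


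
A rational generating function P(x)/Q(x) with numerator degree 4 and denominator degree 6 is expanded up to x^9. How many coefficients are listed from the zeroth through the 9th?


Expanding up to x^9 gives the coefficients for x^0, x^1, ..., x^9.
That is 9 + 1 = 10 coefficients in total.

10


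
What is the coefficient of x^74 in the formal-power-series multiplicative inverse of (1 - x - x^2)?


Let the inverse be f(x) = sum_{k>=0} a_k x^k. From f(x) * (1 - x - x^2) = 1 and matching coefficients:
 x^0: a_0 = 1.
 x^1: a_1 - a_0 = 0, so a_1 = 1.
 x^k (k >= 2): a_k - a_{k-1} - a_{k-2} = 0, i.e. a_k = a_{k-1} + a_{k-2}.
This is the Fibonacci-type recurrence shifted so that a_0 = a_1 = 1.
Iterating: a_0=1, a_1=1, a_2=2, a_3=3, a_4=5, a_5=8, a_6=13, a_7=21, a_8=34, a_9=55, ...
a_74 = 2111485077978050.

2111485077978050


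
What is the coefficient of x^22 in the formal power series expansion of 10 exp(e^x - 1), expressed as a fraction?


exp(e^x - 1) is the exponential generating function for the Bell numbers Bell_k: exp(e^x - 1) = sum_{k>=0} Bell_k x^k / k!.
So the coefficient of x^22 in 10 exp(e^x - 1) is 10 Bell_22 / 22!.
Computing: Bell_22 = 4506715738447323 and 22! = 1124000727777607680000, giving
10 * 4506715738447323/1124000727777607680000 = 88366975263673/2203922995642368000.

88366975263673/2203922995642368000


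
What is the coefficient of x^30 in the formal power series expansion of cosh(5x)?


The Maclaurin series is cosh(t) = sum_{m>=0} t^(2m) / (2m)!, so substituting t = 5x, only even powers of x are nonzero, with coefficient of x^(2m) equal to 5^(2m) / (2m)!.
For x^30 the coefficient is 5^30/30! = 931322574615478515625/265252859812191058636308480000000 = 11920928955078125/3395236605596045550544748544.

11920928955078125/3395236605596045550544748544


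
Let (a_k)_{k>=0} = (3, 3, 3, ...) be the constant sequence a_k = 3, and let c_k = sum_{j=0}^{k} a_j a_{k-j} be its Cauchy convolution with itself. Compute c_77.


Since a_j = 3 for all j >= 0, the convolution sum becomes
c_k = sum_{j=0}^{k} 3 * 3 = 9 * (k + 1).
Equivalently, the generating function of (a_k) is 3/(1 - x) and its square is 9/(1 - x)^2 = sum_{k>=0} 9(k + 1) x^k.
For k = 77: 9 * 78 = 702.

702


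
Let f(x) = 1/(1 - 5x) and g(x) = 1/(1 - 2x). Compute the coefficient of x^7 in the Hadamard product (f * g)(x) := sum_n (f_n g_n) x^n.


f has coefficients f_k = 5^k and g has coefficients g_k = 2^k, so the Hadamard product has coefficient (f*g)_k = 5^k * 2^k = 10^k.
For k = 7: 10^7 = 10000000.

10000000


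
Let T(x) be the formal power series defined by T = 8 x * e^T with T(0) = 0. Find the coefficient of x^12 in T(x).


Apply the Lagrange inversion formula: if T = 8 x * phi(T) with phi(t) = e^t, then
[x^n] T = 8^n * (1/n) [t^(n-1)] phi(t)^n = 8^n * (1/n) [t^(n-1)] e^(n t) = 8^n * (1/n) * n^(n-1) / (n-1)! = 8^n * n^(n-1) / n!.
When c = 1 this is the Cayley count of rooted labeled trees on n vertices, divided by n!.
For n = 12: 8^12 * 12^11 / 12! = 68719476736 * 743008370688/479001600 = 205195258022068224/1925.

205195258022068224/1925


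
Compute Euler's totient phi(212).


phi(n) counts integers in [1, n] coprime to n. Using the multiplicative formula phi(n) = n * prod_{p | n} (1 - 1/p):
212 = 2^2 * 53, so
phi(212) = 212 * (1 - 1/2) * (1 - 1/53) = 104.

104


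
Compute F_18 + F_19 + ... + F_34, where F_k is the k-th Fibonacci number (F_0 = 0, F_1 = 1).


Use the identity sum_{k=0}^{N} F_k = F_{N+2} - 1 (which follows from F_{k+2} - F_{k+1} = F_k). Then
sum_{k=18}^{34} F_k = (F_{36} - 1) - (F_{19} - 1) = F_{36} - F_{19}.
Computing: F_{36} = 14930352, F_{19} = 4181, so
Sum = 14930352 - 4181 = 14926171.

14926171


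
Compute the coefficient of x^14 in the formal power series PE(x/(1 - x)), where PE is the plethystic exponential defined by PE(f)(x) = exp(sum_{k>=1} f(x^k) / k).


For f(x) = x/(1 - x) we have
sum_{k>=1} f(x^k) / k = sum_{k>=1} (1/k) * x^k / (1 - x^k) = sum_{k, m >= 1} x^(k m) / k,
which after exponentiating simplifies to
PE(x/(1 - x)) = prod_{k>=1} 1 / (1 - x^k).
This is the generating function for the partition function p(n), so the coefficient of x^14 is p(14).
Computing p(14) by dynamic programming over parts 1, 2, ..., 14: p(14) = 135.

135


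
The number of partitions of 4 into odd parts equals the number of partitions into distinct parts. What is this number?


Computing partitions of 4 into odd parts (1, 3, 5, ...):
Using the generating function prod_{k>=0} 1/(1-x^(2k+1)),
the count is 2

2


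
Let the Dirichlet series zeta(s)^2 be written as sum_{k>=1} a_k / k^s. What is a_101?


The Dirichlet convolution of the constant function 1 with itself gives (1 * 1)(k) = sum_{d | k} 1 = d(k), the number of positive divisors of k.
Since zeta(s) = sum_{k>=1} 1/k^s, we have zeta(s)^2 = sum_{k>=1} d(k)/k^s, so a_k = d(k).
For k = 101: the divisors are 1, 101.
Count = 2.

2


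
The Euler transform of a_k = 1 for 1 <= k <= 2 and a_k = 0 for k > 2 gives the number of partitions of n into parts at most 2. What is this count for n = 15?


Partitions of 15 into parts at most 2:
Using generating function (1-x)^(-1)(1-x^2)^(-1),
the coefficient of x^15 = 8

8


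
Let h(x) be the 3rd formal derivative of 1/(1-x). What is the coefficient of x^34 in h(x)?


Differentiating 3 times: d^3/dx^3 [1/(1-x)] = 3!/(1-x)^4.
The expansion 1/(1-x)^4 = sum_{k>=0} C(k+3, 3) x^k, so the coefficient of x^n in 3!/(1-x)^4 is 3! * C(n+3, 3).
For n = 34: 6 * C(37, 3) = 6 * 7770 = 46620

46620


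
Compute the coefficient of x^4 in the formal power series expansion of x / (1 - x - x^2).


Let f(x) = sum_{k>=0} a_k x^k. Multiplying f(x) * (1 - x - x^2) = x and matching coefficients gives a_0 = 0, a_1 = 1, and a_k = a_{k-1} + a_{k-2} for k >= 2. These are the Fibonacci numbers F_k.
Iterating from F_0 = 0, F_1 = 1:
F_0=0, F_1=1, F_2=1, F_3=2, F_4=3
F_4 = 3.

3


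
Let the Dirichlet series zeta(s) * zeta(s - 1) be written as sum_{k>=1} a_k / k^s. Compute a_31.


Convolution gives a_k = sum_{d | k} d * 1 = sum_{d | k} d = sigma(k), the sum of positive divisors of k.
For k = 31, the divisors are 1, 31, so
sigma(31) = 1 + 31 = 32.

32


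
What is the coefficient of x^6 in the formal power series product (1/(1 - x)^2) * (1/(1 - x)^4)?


Combine the factors: (1/(1 - x)^2) * (1/(1 - x)^4) = 1/(1 - x)^6.
Then use 1/(1 - x)^r = sum_{k>=0} C(k + r - 1, r - 1) x^k with r = 6 and k = 6:
C(11, 5) = 462.

462


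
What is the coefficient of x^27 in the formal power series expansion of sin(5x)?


The Maclaurin series is sin(t) = sum_{k>=0} (-1)^k t^(2k+1) / (2k+1)!, so substituting t = 5x, only odd powers of x are nonzero, with coefficient of x^(2k+1) equal to (-1)^k 5^(2k+1) / (2k+1)!.
Write 27 = 2*13 + 1, giving the coefficient (-1)^13 * 5^27 / 27! = -7450580596923828125/10888869450418352160768000000 = -476837158203125/696887644826774538289152.

-476837158203125/696887644826774538289152


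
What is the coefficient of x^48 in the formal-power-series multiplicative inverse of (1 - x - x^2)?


Let the inverse be f(x) = sum_{k>=0} a_k x^k. From f(x) * (1 - x - x^2) = 1 and matching coefficients:
 x^0: a_0 = 1.
 x^1: a_1 - a_0 = 0, so a_1 = 1.
 x^k (k >= 2): a_k - a_{k-1} - a_{k-2} = 0, i.e. a_k = a_{k-1} + a_{k-2}.
This is the Fibonacci-type recurrence shifted so that a_0 = a_1 = 1.
Iterating: a_0=1, a_1=1, a_2=2, a_3=3, a_4=5, a_5=8, a_6=13, a_7=21, a_8=34, a_9=55, ...
a_48 = 7778742049.

7778742049


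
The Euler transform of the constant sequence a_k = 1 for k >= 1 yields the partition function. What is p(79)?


The Euler transform converts the sequence a_k = 1 into the number of integer partitions.
Using the recurrence or dynamic programming:
p(79) = 13848650

13848650


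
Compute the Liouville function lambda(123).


The Liouville function is lambda(k) = (-1)^Omega(k), where Omega(k) counts the prime factors of k with multiplicity.
Factoring: 123 = 3 * 41, so Omega(123) = 2.
lambda(123) = (-1)^2 = 1.

1


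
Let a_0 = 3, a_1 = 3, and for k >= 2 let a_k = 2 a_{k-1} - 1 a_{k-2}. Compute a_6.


Iterating the recurrence forward:
a_0 = 3
a_1 = 3
a_2 = 2*3 - 1*3 = 3
a_3 = 2*3 - 1*3 = 3
a_4 = 2*3 - 1*3 = 3
a_5 = 2*3 - 1*3 = 3
a_6 = 2*3 - 1*3 = 3
So a_6 = 3.

3


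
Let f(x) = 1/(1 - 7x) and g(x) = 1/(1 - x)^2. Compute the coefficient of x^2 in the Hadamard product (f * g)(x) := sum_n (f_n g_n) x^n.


f has coefficients f_k = 7^k. For g = 1/(1 - x)^2 the coefficient is g_k = C(k + 1, 1) = k + 1. The Hadamard coefficient is (f * g)_k = 7^k * (k + 1).
For k = 2: 7^2 * 3 = 49 * 3 = 147.

147


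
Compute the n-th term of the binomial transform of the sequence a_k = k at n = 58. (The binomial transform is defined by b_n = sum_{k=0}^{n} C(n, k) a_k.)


With a_k = k, b_n = sum_{k=0}^{n} C(n, k) k. Using k * C(n, k) = n * C(n-1, k-1) gives b_n = n * sum_{k>=1} C(n-1, k-1) = n * 2^(n-1).
For n = 58: 58 * 2^57 = 58 * 144115188075855872 = 8358680908399640576.

8358680908399640576


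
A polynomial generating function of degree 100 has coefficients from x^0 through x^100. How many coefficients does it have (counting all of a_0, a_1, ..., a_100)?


A polynomial of degree 100 takes the form a_0 + a_1 x + ... + a_100 x^100.
The number of coefficients is 100 + 1 = 101.

101


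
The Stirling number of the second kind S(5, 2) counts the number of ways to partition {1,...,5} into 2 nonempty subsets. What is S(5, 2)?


Using the explicit formula S(n,k) = (1/k!) sum_{j=0}^{k} (-1)^(k-j) C(k,j) j^n:
S(5, 2) = 15
Equivalently, S(n,k) is n! times the coefficient of x^n in the EGF (e^x - 1)^k / k!.

15


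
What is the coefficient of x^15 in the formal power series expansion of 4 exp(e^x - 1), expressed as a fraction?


exp(e^x - 1) is the exponential generating function for the Bell numbers Bell_k: exp(e^x - 1) = sum_{k>=0} Bell_k x^k / k!.
So the coefficient of x^15 in 4 exp(e^x - 1) is 4 Bell_15 / 15!.
Computing: Bell_15 = 1382958545 and 15! = 1307674368000, giving
4 * 1382958545/1307674368000 = 276591709/65383718400.

276591709/65383718400


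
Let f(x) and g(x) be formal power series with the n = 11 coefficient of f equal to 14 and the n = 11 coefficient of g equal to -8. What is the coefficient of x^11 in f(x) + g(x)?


Addition of formal power series is termwise.
The coefficient of x^11 in f + g = 14 + -8
= 6

6


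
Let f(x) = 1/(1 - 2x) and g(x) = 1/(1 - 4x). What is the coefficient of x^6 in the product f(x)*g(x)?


The coefficient of x^n in f*g is the Cauchy product: sum_{k=0}^{n} a^k * b^(n-k).
With a=2, b=4, n=6:
sum_{k=0}^{6} 2^k * 4^(6-k)
= 8128

8128


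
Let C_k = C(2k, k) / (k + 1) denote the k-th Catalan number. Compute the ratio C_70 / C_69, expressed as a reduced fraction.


Using C_k = (2k)! / (k! (k+1)!), the ratio C_{k+1}/C_k simplifies to
C_{k+1}/C_k = [(2k+2)! / ((k+1)! (k+2)!)] * [k! (k+1)! / (2k)!]
 = (2k+2)(2k+1) / ((k+1)(k+2)) = 2(2k+1) / (k+2).
For k = 69: 2(2*69 + 1) / (69 + 2) = 278/71 = 278/71.

278/71


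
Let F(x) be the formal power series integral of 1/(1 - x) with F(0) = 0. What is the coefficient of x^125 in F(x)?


1/(1 - x) = sum_{k>=0} x^k. Integrating termwise and using F(0) = 0 gives
F(x) = sum_{k>=0} x^(k+1) / (k+1) = sum_{m>=1} x^m / m = -ln(1 - x).
So the coefficient of x^125 is 1/125 = 1/125.

1/125


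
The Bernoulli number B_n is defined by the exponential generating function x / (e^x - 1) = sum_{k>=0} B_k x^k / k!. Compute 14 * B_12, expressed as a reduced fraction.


Bernoulli numbers can also be computed recursively via B_0 = 1 and sum_{j=0}^{m} C(m+1, j) B_j = 0 for m >= 1. Odd-index Bernoulli numbers vanish for k >= 3.
Computing B_12 = -691/2730, so 14 * B_12 = 14 * -691/2730 = -691/195.

-691/195


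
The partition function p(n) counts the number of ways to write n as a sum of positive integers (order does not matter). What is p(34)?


Using the generating function prod_{k>=1} 1/(1-x^k), we compute p(34).
By dynamic programming over parts 1 through 34:
p(34) = 12310

12310


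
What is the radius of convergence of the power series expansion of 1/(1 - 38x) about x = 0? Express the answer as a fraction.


Expanding 1/(1 - 38x) = sum_{k>=0} 38^k x^k, the series converges when |38x| < 1, i.e., |x| < 1/38.
So the radius of convergence is 1/38 = 1/38.

1/38


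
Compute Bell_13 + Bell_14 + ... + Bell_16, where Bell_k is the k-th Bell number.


Recall Bell_k counts set partitions of a k-set (with Bell_0 = 1 by convention).
Bell_13 through Bell_16: 27644437, 190899322, 1382958545, 10480142147
Sum = 27644437 + 190899322 + 1382958545 + 10480142147 = 12081644451.

12081644451


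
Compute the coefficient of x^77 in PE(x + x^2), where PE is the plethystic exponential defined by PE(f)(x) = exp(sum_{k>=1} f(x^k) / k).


With f(x) = x + x^2, the exponent is sum_{k>=1} (x^k + x^(2k)) / k = -ln(1 - x) - ln(1 - x^2). Exponentiating:
PE(x + x^2) = 1 / ((1 - x)(1 - x^2)).
This is the generating function for partitions of n into parts of size 1 or 2. The number of 2's can be any j in 0..38, and the rest are 1's, so
[x^77] = floor(77/2) + 1 = 39.

39


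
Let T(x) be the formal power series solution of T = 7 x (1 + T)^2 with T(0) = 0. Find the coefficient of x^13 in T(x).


Apply the Lagrange inversion formula: if T = 7 x * phi(T) with phi(t) = (1 + t)^2, then [x^n] T = 7^n * (1/n) [t^(n-1)] phi(t)^n = 7^n * (1/n) [t^(n-1)] (1 + t)^(2n) = 7^n * (1/n) C(2n, n-1).
Using the identity C(2n, n-1) = C(2n, n) * n / (n+1), the unscaled factor equals C(2n, n) / (n+1) = C_n, the n-th Catalan number.
For n = 13: C_13 = C(26, 13) / 14 = 10400600/14 = 742900.
With the 7^13 = 96889010407 factor, the coefficient is 96889010407 * 742900 = 71978845831360300.

71978845831360300


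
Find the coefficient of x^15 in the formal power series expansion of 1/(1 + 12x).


Write 1/(1 + c x) = 1/(1 - (-c) x) and apply the geometric-series identity
1/(1 - y) = sum_{k>=0} y^k to get 1/(1 + c x) = sum_{k>=0} (-c)^k x^k.
So the coefficient of x^k is (-c)^k = (-1)^k * c^k.
Here c = 12 and k = 15:
(-12)^15 = -1 * 15407021574586368 = -15407021574586368

-15407021574586368


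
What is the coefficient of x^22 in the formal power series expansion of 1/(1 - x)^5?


The negative binomial / multiset identity is
1/(1 - x)^r = sum_{k>=0} C(k + r - 1, r - 1) x^k.
Here r = 5 and k = 22, so the coefficient is
C(22 + 4, 4) = C(26, 4)
= 14950

14950


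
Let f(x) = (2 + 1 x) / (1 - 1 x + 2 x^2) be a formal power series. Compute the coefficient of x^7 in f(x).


Write f(x) = sum_{k>=0} a_k x^k. Multiplying both sides by 1 - 1 x + 2 x^2 gives
(1 - 1 x + 2 x^2) sum_{k>=0} a_k x^k = 2 + 1 x.
Matching coefficients:
 x^0: a_0 = 2
 x^1: a_1 - 1 a_0 = 1  =>  a_1 = 1*2 + 1 = 3
 x^k (k >= 2): a_k = 1 a_{k-1} - 2 a_{k-2}.
Iterating: a_2 = -1, a_3 = -7, a_4 = -5, a_5 = 9, a_6 = 19, a_7 = 1.
So the coefficient of x^7 is 1.

1


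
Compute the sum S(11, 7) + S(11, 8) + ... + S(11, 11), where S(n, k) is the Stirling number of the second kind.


By definition, S(n, k) counts partitions of an n-set into exactly k nonempty blocks.
Computing row n = 11 for k = 7..11:
S(11, k): 63987, 11880, 1155, 55, 1
Sum = 77078.

77078


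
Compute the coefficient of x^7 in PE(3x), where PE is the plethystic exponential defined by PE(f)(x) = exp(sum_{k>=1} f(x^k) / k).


With f(x) = 3x, the exponent is sum_{k>=1} 3 x^k / k = 3 * (-ln(1 - x)). Exponentiating:
PE(3x) = exp(-3 ln(1 - x)) = 1/(1 - x)^3.
By the negative binomial expansion, [x^n] 1/(1 - x)^3 = C(n + 2, 2).
For n = 7: C(9, 2) = 36.

36


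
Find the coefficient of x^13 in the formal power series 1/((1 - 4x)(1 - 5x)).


By partial fractions or Cauchy convolution:
The coefficient equals sum_{k=0}^{13} 4^k * 5^(13-k).
= 5835080169

5835080169


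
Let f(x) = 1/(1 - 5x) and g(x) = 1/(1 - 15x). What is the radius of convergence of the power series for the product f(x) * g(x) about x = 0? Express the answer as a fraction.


The radius of 1/(1 - 5x) is 1/5 (nearest singularity at x = 1/5), and the radius of 1/(1 - 15x) is 1/15.
The product f(x)*g(x) = 1/((1 - 5x)(1 - 15x)) has singularities at both 1/5 and 1/15, so its radius of convergence is the distance to the nearest one:
min(1/5, 1/15) = 1/15.

1/15


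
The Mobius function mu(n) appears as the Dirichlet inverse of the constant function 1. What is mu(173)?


173 = 173 (all distinct primes).
mu(173) = (-1)^1 = -1

-1


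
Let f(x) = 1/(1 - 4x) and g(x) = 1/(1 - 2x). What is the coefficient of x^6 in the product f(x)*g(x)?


The coefficient of x^n in f*g is the Cauchy product: sum_{k=0}^{n} a^k * b^(n-k).
With a=4, b=2, n=6:
sum_{k=0}^{6} 4^k * 2^(6-k)
= 8128

8128


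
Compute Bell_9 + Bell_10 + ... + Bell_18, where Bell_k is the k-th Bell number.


Recall Bell_k counts set partitions of a k-set (with Bell_0 = 1 by convention).
Bell_9 through Bell_18: 21147, 115975, 678570, 4213597, 27644437, 190899322, 1382958545, 10480142147, 82864869804, 682076806159
Sum = 21147 + 115975 + 678570 + 4213597 + 27644437 + 190899322 + 1382958545 + 10480142147 + 82864869804 + 682076806159 = 777028349703.

777028349703


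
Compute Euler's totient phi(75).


phi(n) counts integers in [1, n] coprime to n. Using the multiplicative formula phi(n) = n * prod_{p | n} (1 - 1/p):
75 = 3 * 5^2, so
phi(75) = 75 * (1 - 1/3) * (1 - 1/5) = 40.

40


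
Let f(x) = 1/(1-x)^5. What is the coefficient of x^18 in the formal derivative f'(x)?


Differentiate: d/dx [ 1/(1-x)^r ] = r / (1-x)^(r+1).
Here r = 5, so f'(x) = 5 / (1-x)^6.
The expansion of 1/(1-x)^(r+1) has coefficient of x^n equal to C(n+r, r).
So the coefficient of x^18 in f'(x) is
5 * C(23, 5) = 5 * 33649 = 168245

168245


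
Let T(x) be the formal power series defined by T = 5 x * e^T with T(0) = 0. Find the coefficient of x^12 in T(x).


Apply the Lagrange inversion formula: if T = 5 x * phi(T) with phi(t) = e^t, then
[x^n] T = 5^n * (1/n) [t^(n-1)] phi(t)^n = 5^n * (1/n) [t^(n-1)] e^(n t) = 5^n * (1/n) * n^(n-1) / (n-1)! = 5^n * n^(n-1) / n!.
When c = 1 this is the Cayley count of rooted labeled trees on n vertices, divided by n!.
For n = 12: 5^12 * 12^11 / 12! = 244140625 * 743008370688/479001600 = 29160000000000/77.

29160000000000/77


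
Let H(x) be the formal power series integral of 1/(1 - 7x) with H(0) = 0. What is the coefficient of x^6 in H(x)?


1/(1 - 7x) = sum_{k>=0} 7^k x^k. Integrating termwise with H(0) = 0:
H(x) = sum_{k>=0} 7^k x^(k+1) / (k+1) = sum_{m>=1} 7^(m-1) x^m / m.
For m = 6: 7^5/6 = 16807/6 = 16807/6.

16807/6


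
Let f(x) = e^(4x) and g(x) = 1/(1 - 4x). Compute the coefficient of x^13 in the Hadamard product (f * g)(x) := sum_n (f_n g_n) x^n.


Expanding: f_k = 4^k/k! (from e^(4x)) and g_k = 4^k (from 1/(1 - 4x)). So the Hadamard coefficient (f * g)_k = 4^k 4^k / k! = (16)^k / k!.
For k = 13: 16^13/13! = 4503599627370496/6227020800 = 4398046511104/6081075.

4398046511104/6081075


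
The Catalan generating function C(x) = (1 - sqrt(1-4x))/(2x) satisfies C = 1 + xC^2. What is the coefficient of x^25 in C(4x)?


Substituting x -> 4x scales the n-th coefficient by 4^n, so [x^25] C(4x) = 4^25 * C_25.
C_25 = C(2*25, 25)/(26) = 126410606437752/26 = 4861946401452.
So 4^25 * 4861946401452 = 1125899906842624 * 4861946401452 = 5474065000468637788089090048.

5474065000468637788089090048


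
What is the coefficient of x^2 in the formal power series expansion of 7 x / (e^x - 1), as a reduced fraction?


The exponential generating function for Bernoulli numbers is
x / (e^x - 1) = sum_{k>=0} B_k x^k / k!.
So the coefficient of x^2 in 7 x / (e^x - 1) is 7 B_2 / 2!.
Computing: B_2 = 1/6, 2! = 2, giving
7 * 1/6 / 2 = 7/12.

7/12


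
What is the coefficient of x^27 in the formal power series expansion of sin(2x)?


The Maclaurin series is sin(t) = sum_{k>=0} (-1)^k t^(2k+1) / (2k+1)!, so substituting t = 2x, only odd powers of x are nonzero, with coefficient of x^(2k+1) equal to (-1)^k 2^(2k+1) / (2k+1)!.
Write 27 = 2*13 + 1, giving the coefficient (-1)^13 * 2^27 / 27! = -134217728/10888869450418352160768000000 = -16/1298054391195577640625.

-16/1298054391195577640625


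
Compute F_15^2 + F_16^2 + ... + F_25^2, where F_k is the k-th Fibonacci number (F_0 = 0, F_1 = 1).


There is a standard identity sum_{k=0}^{N} F_k^2 = F_N * F_{N+1} (proved inductively from the telescoping relation F_k^2 = F_k F_{k+1} - F_{k-1} F_k). Then
sum_{k=15}^{25} F_k^2 = F_25 F_26 - F_14 F_15.
Computing: F_25 = 75025, F_26 = 121393, F_14 = 377, F_15 = 610.
Sum = 75025 * 121393 - 377 * 610 = 9107279855.

9107279855


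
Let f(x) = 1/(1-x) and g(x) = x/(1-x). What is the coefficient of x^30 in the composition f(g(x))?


First simplify the composition: f(g(x)) = 1/(1 - x/(1-x)) = (1-x)/((1-x) - x) = (1-x)/(1-2x).
Now extract the coefficient. Write (1-x)/(1-2x) = 1/(1-2x) - x/(1-2x).
The coefficient of x^n in 1/(1-2x) is 2^n, and in x/(1-2x) is 2^(n-1) (for n >= 1).
So the coefficient of x^30 is 2^30 - 2^29 = 1073741824 - 536870912 = 536870912.

536870912


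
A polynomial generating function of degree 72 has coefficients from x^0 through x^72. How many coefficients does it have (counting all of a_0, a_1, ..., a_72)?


A polynomial of degree 72 takes the form a_0 + a_1 x + ... + a_72 x^72.
The number of coefficients is 72 + 1 = 73.

73


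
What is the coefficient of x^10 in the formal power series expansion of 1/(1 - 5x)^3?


The general identity 1/(1 - c x)^r = sum_{k>=0} c^k C(k + r - 1, r - 1) x^k follows by substituting y = c x into 1/(1 - y)^r = sum_{k>=0} C(k + r - 1, r - 1) y^k.
For c = 5, r = 3, k = 10:
5^10 * C(12, 2) = 9765625 * 66 = 644531250.

644531250


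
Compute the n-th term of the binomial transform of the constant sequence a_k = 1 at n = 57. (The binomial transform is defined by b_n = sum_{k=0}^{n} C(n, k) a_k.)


With a_k = 1 for all k, b_n = sum_{k=0}^{n} C(n, k) = 2^n by the binomial theorem.
For n = 57: 2^57 = 144115188075855872.

144115188075855872


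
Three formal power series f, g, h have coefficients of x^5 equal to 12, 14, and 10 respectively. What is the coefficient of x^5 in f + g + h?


Series addition is componentwise:
12 + 14 + 10
= 36

36


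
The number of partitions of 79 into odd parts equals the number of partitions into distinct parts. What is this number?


Computing partitions of 79 into odd parts (1, 3, 5, ...):
Using the generating function prod_{k>=0} 1/(1-x^(2k+1)),
the count is 70488

70488


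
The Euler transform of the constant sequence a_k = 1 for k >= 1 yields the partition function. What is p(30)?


The Euler transform converts the sequence a_k = 1 into the number of integer partitions.
Using the recurrence or dynamic programming:
p(30) = 5604

5604


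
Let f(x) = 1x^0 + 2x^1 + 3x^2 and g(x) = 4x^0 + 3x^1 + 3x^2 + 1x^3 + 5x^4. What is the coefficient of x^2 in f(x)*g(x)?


Cauchy product at x^2:
1*3 + 2*3 + 3*4
= 21

21


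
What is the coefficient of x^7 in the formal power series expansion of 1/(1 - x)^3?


The expansion 1/(1 - x)^r = sum_{k>=0} C(k + r - 1, r - 1) x^k follows from the multiset / negative-binomial theorem (or from repeated differentiation of the geometric series).
For r = 3 and k = 7:
C(9, 2) = 362880 / (2 * 5040) = 36.

36


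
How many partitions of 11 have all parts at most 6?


Using the generating function (1-x)^(-1)(1-x^2)^(-1)...(1-x^6)^(-1),
the coefficient of x^11 counts these restricted partitions.
Result = 44

44


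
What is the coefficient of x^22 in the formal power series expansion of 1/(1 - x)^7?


The negative binomial / multiset identity is
1/(1 - x)^r = sum_{k>=0} C(k + r - 1, r - 1) x^k.
Here r = 7 and k = 22, so the coefficient is
C(22 + 6, 6) = C(28, 6)
= 376740

376740


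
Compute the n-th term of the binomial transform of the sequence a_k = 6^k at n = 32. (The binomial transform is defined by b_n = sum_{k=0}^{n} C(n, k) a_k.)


With a_k = 6^k, b_n = sum_{k=0}^{n} C(n, k) 6^k = (1 + 6)^n by the binomial theorem.
For n = 32: (1 + 6)^32 = 7^32 = 1104427674243920646305299201.

1104427674243920646305299201


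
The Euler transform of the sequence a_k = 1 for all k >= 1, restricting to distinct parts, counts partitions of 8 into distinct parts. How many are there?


Partitions of 8 into distinct parts can be computed via generating function.
Product (1+x)(1+x^2)(1+x^3)...
The coefficient of x^8 = 6

6


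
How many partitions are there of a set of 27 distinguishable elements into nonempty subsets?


Bell_27 can be computed from the Bell triangle or from Dobinski's identity Bell_n = (1/e) * sum_{k>=0} k^n / k!.
Computing Bell_27 = 545717047936059989389.

545717047936059989389


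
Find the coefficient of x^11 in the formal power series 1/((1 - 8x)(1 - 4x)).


By partial fractions or Cauchy convolution:
The coefficient equals sum_{k=0}^{11} 8^k * 4^(11-k).
= 17175674880

17175674880


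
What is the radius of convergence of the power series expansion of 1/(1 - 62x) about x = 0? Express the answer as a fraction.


Expanding 1/(1 - 62x) = sum_{k>=0} 62^k x^k, the series converges when |62x| < 1, i.e., |x| < 1/62.
So the radius of convergence is 1/62 = 1/62.

1/62


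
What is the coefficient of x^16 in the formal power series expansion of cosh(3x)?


The Maclaurin series is cosh(t) = sum_{m>=0} t^(2m) / (2m)!, so substituting t = 3x, only even powers of x are nonzero, with coefficient of x^(2m) equal to 3^(2m) / (2m)!.
For x^16 the coefficient is 3^16/16! = 43046721/20922789888000 = 59049/28700672000.

59049/28700672000


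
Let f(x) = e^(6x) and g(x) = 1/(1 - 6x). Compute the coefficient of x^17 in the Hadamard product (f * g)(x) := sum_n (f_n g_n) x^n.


Expanding: f_k = 6^k/k! (from e^(6x)) and g_k = 6^k (from 1/(1 - 6x)). So the Hadamard coefficient (f * g)_k = 6^k 6^k / k! = (36)^k / k!.
For k = 17: 36^17/17! = 286511799958070431838109696/355687428096000 = 11994027762626592768/14889875.

11994027762626592768/14889875
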